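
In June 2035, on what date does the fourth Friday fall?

June 22, 2035

June 1, 2035 is a Friday.
The first Friday is therefore June 1 (same day).
The fourth Friday is 1 + 3×7 = June 22.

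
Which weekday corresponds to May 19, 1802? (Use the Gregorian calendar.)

Wednesday

Doomsday rule: the anchor day for the 1800s is Friday. For year 02: 2÷12 = 0 r 2, and 2÷4 = 0, so 0+2+0 = 2.
Friday + 2 ≡ Sunday — that's 1802's doomsday.
In May the doomsday date is May 9.
May 19 is 10 days after May 9; 10 mod 7 = 3, so Sunday + 3 = Wednesday.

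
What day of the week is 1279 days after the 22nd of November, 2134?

Saturday

Nov 22, 2134 is a Monday.
1279 mod 7 = 5, so 1279 days after a Monday is Monday + 5 = Saturday.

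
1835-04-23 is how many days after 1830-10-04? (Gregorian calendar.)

Oct 4, 1830 → Oct 4, 1831: 365 days.
Oct 4, 1831 → Oct 4, 1832: 366 days (Feb 29, 1832 is in that span).
Oct 4, 1832 → Oct 4, 1833: 365 days.
Oct 4, 1833 → Oct 4, 1834: 365 days.
Oct 4, 1834 → Nov 4, 1834: 31 days (October has 31).
Nov 4, 1834 → Dec 4, 1834: 30 days (November has 30).
Dec 4, 1834 → Jan 4, 1835: 31 days (December has 31).
Jan 4, 1835 → Feb 4, 1835: 31 days (January has 31).
Feb 4, 1835 → Mar 4, 1835: 28 days (February has 28).
Mar 4, 1835 → Apr 4, 1835: 31 days (March has 31).
Apr 4, 1835 → Apr 23, 1835: 19 days.
Total: 1662 days.

1662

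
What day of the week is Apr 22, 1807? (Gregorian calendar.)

Doomsday rule: the anchor day for the 1800s is Friday. For year 07: 7÷12 = 0 r 7, and 7÷4 = 1, so 0+7+1 = 8.
Friday + 8 ≡ Saturday — that's 1807's doomsday.
In April the doomsday date is Apr 4.
Apr 22 is 18 days after Apr 4; 18 mod 7 = 4, so Saturday + 4 = Wednesday.

Wednesday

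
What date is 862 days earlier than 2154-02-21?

−365 (one year) → Feb 21, 2153 (497 left).
−366 (one year; includes Feb 29, 2152) → Feb 21, 2152 (131 left).
−21 → Jan 31, 2152 (end of Jan, 31 days; 110 left).
−31 → Dec 31, 2151 (end of Dec, 31 days; 79 left).
−31 → Nov 30, 2151 (end of Nov, 30 days; 48 left).
−30 → Oct 31, 2151 (end of Oct, 31 days; 18 left).
−18 → Oct 13, 2151.

October 13, 2151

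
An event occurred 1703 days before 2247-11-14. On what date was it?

March 17, 2243

−365 (one year) → Nov 14, 2246 (1338 left).
−365 (one year) → Nov 14, 2245 (973 left).
−365 (one year) → Nov 14, 2244 (608 left).
−366 (one year; includes Feb 29, 2244) → Nov 14, 2243 (242 left).
−14 → Oct 31, 2243 (end of Oct, 31 days; 228 left).
−31 → Sep 30, 2243 (end of Sep, 30 days; 197 left).
−30 → Aug 31, 2243 (end of Aug, 31 days; 167 left).
−31 → Jul 31, 2243 (end of Jul, 31 days; 136 left).
−31 → Jun 30, 2243 (end of Jun, 30 days; 105 left).
−30 → May 31, 2243 (end of May, 31 days; 75 left).
−31 → Apr 30, 2243 (end of Apr, 30 days; 44 left).
−30 → Mar 31, 2243 (end of Mar, 31 days; 14 left).
−14 → Mar 17, 2243.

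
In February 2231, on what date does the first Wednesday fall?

February 2, 2231

February 1, 2231 is a Tuesday.
The first Wednesday is therefore February 2 (1 days later).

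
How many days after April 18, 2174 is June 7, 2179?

1876

Apr 18, 2174 → Apr 18, 2175: 365 days.
Apr 18, 2175 → Apr 18, 2176: 366 days (Feb 29, 2176 is in that span).
Apr 18, 2176 → Apr 18, 2177: 365 days.
Apr 18, 2177 → Apr 18, 2178: 365 days.
Apr 18, 2178 → Apr 18, 2179: 365 days.
Apr 18, 2179 → May 18, 2179: 30 days (April has 30).
May 18, 2179 → Jun 7, 2179: 20 days.
Total: 1876 days.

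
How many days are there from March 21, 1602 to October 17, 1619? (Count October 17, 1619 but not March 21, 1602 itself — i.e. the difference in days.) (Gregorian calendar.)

Mar 21, 1602 → Mar 21, 1603: 365 days.
Mar 21, 1603 → Mar 21, 1604: 366 days (Feb 29, 1604 is in that span).
Mar 21, 1604 → Mar 21, 1605: 365 days.
Mar 21, 1605 → Mar 21, 1606: 365 days.
Mar 21, 1606 → Mar 21, 1607: 365 days.
Mar 21, 1607 → Mar 21, 1608: 366 days (Feb 29, 1608 is in that span).
Mar 21, 1608 → Mar 21, 1609: 365 days.
Mar 21, 1609 → Mar 21, 1610: 365 days.
Mar 21, 1610 → Mar 21, 1611: 365 days.
Mar 21, 1611 → Mar 21, 1612: 366 days (Feb 29, 1612 is in that span).
Mar 21, 1612 → Mar 21, 1613: 365 days.
Mar 21, 1613 → Mar 21, 1614: 365 days.
Mar 21, 1614 → Mar 21, 1615: 365 days.
Mar 21, 1615 → Mar 21, 1616: 366 days (Feb 29, 1616 is in that span).
Mar 21, 1616 → Mar 21, 1617: 365 days.
Mar 21, 1617 → Mar 21, 1618: 365 days.
Mar 21, 1618 → Mar 21, 1619: 365 days.
Mar 21, 1619 → Apr 21, 1619: 31 days (March has 31).
Apr 21, 1619 → May 21, 1619: 30 days (April has 30).
May 21, 1619 → Jun 21, 1619: 31 days (May has 31).
Jun 21, 1619 → Jul 21, 1619: 30 days (June has 30).
Jul 21, 1619 → Aug 21, 1619: 31 days (July has 31).
Aug 21, 1619 → Sep 21, 1619: 31 days (August has 31).
Sep 21, 1619 → Oct 17, 1619: 26 days.
Total: 6419 days.

6419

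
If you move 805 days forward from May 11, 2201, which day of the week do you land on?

Monday

May 11, 2201 is a Monday.
805 mod 7 = 0, so 805 days after a Monday is Monday + 0 = Monday.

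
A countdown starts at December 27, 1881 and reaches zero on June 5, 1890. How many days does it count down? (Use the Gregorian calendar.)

Dec 27, 1881 → Dec 27, 1882: 365 days.
Dec 27, 1882 → Dec 27, 1883: 365 days.
Dec 27, 1883 → Dec 27, 1884: 366 days (Feb 29, 1884 is in that span).
Dec 27, 1884 → Dec 27, 1885: 365 days.
Dec 27, 1885 → Dec 27, 1886: 365 days.
Dec 27, 1886 → Dec 27, 1887: 365 days.
Dec 27, 1887 → Dec 27, 1888: 366 days (Feb 29, 1888 is in that span).
Dec 27, 1888 → Dec 27, 1889: 365 days.
Dec 27, 1889 → Jan 27, 1890: 31 days (December has 31).
Jan 27, 1890 → Feb 27, 1890: 31 days (January has 31).
Feb 27, 1890 → Mar 27, 1890: 28 days (February has 28).
Mar 27, 1890 → Apr 27, 1890: 31 days (March has 31).
Apr 27, 1890 → May 27, 1890: 30 days (April has 30).
May 27, 1890 → Jun 5, 1890: 9 days.
Total: 3082 days.

3082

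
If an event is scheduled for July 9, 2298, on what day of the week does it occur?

Saturday

Doomsday rule: the anchor day for the 2200s is Friday. For year 98: 98÷12 = 8 r 2, and 2÷4 = 0, so 8+2+0 = 10.
Friday + 10 ≡ Monday — that's 2298's doomsday.
In July the doomsday date is Jul 11.
Jul 9 is 2 days before Jul 11; 2 mod 7 = 2, so Monday − 2 = Saturday.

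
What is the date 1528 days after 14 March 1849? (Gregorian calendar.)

+365 (one year) → Mar 14, 1850 (1163 left).
+365 (one year) → Mar 14, 1851 (798 left).
+366 (one year; includes Feb 29, 1852) → Mar 14, 1852 (432 left).
+365 (one year) → Mar 14, 1853 (67 left).
Mar has 31 days: +18 → Apr 1, 1853 (49 left).
Apr has 30 days: +30 → May 1, 1853 (19 left).
+19 → May 20, 1853.

May 20, 1853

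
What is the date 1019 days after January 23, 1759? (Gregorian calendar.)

+365 (one year) → Jan 23, 1760 (654 left).
+366 (one year; includes Feb 29, 1760) → Jan 23, 1761 (288 left).
Jan has 31 days: +9 → Feb 1, 1761 (279 left).
Feb has 28 days: +28 → Mar 1, 1761 (251 left).
Mar has 31 days: +31 → Apr 1, 1761 (220 left).
Apr has 30 days: +30 → May 1, 1761 (190 left).
May has 31 days: +31 → Jun 1, 1761 (159 left).
Jun has 30 days: +30 → Jul 1, 1761 (129 left).
Jul has 31 days: +31 → Aug 1, 1761 (98 left).
Aug has 31 days: +31 → Sep 1, 1761 (67 left).
Sep has 30 days: +30 → Oct 1, 1761 (37 left).
Oct has 31 days: +31 → Nov 1, 1761 (6 left).
+6 → Nov 7, 1761.

November 7, 1761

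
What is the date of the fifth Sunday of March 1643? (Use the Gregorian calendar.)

March 1, 1643 is a Sunday.
The first Sunday is therefore March 1 (same day).
The fifth Sunday is 1 + 4×7 = March 29.

March 29, 1643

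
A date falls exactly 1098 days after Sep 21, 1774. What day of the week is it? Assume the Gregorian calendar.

Sep 21, 1774 is a Wednesday.
1098 mod 7 = 6, so 1098 days after a Wednesday is Wednesday + 6 = Tuesday.

Tuesday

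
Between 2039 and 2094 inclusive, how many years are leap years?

14

Multiples of 4 in [2039,2094]: 14.
Of those, multiples of 100: 0 (not leap unless ÷400).
Multiples of 400: 0.
Leap years = 14 − 0 + 0 = 14.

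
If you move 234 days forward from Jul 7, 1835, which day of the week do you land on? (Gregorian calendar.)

First find the weekday of Jul 7, 1835. Doomsday rule: the anchor day for the 1800s is Friday. For year 35: 35÷12 = 2 r 11, and 11÷4 = 2, so 2+11+2 = 15.
Friday + 15 ≡ Saturday — that's 1835's doomsday.
In July the doomsday date is Jul 11.
Jul 7 is 4 days before Jul 11; 4 mod 7 = 4, so Saturday − 4 = Tuesday.
234 mod 7 = 3, so 234 days after a Tuesday is Tuesday + 3 = Friday.

Friday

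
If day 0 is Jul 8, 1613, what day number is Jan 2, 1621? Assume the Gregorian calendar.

Jul 8, 1613 → Jul 8, 1614: 365 days.
Jul 8, 1614 → Jul 8, 1615: 365 days.
Jul 8, 1615 → Jul 8, 1616: 366 days (Feb 29, 1616 is in that span).
Jul 8, 1616 → Jul 8, 1617: 365 days.
Jul 8, 1617 → Jul 8, 1618: 365 days.
Jul 8, 1618 → Jul 8, 1619: 365 days.
Jul 8, 1619 → Jul 8, 1620: 366 days (Feb 29, 1620 is in that span).
Jul 8, 1620 → Aug 8, 1620: 31 days (July has 31).
Aug 8, 1620 → Sep 8, 1620: 31 days (August has 31).
Sep 8, 1620 → Oct 8, 1620: 30 days (September has 30).
Oct 8, 1620 → Nov 8, 1620: 31 days (October has 31).
Nov 8, 1620 → Dec 8, 1620: 30 days (November has 30).
Dec 8, 1620 → Jan 2, 1621: 25 days.
Total: 2735 days.

2735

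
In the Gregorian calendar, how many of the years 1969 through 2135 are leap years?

Multiples of 4 in [1969,2135]: 41.
Of those, multiples of 100: 2 (not leap unless ÷400).
Multiples of 400: 1.
Leap years = 41 − 2 + 1 = 40.

40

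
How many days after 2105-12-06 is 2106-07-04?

210

Dec 6, 2105 → Jan 6, 2106: 31 days (December has 31).
Jan 6, 2106 → Feb 6, 2106: 31 days (January has 31).
Feb 6, 2106 → Mar 6, 2106: 28 days (February has 28).
Mar 6, 2106 → Apr 6, 2106: 31 days (March has 31).
Apr 6, 2106 → May 6, 2106: 30 days (April has 30).
May 6, 2106 → Jun 6, 2106: 31 days (May has 31).
Jun 6, 2106 → Jul 4, 2106: 28 days.
Total: 210 days.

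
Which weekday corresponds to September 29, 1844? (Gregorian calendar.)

Doomsday rule: the anchor day for the 1800s is Friday. For year 44: 44÷12 = 3 r 8, and 8÷4 = 2, so 3+8+2 = 13.
Friday + 13 ≡ Thursday — that's 1844's doomsday.
In September the doomsday date is Sep 5.
Sep 29 is 24 days after Sep 5; 24 mod 7 = 3, so Thursday + 3 = Sunday.

Sunday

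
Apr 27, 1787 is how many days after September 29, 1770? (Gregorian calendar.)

6054

Sep 29, 1770 → Sep 29, 1771: 365 days.
Sep 29, 1771 → Sep 29, 1772: 366 days (Feb 29, 1772 is in that span).
Sep 29, 1772 → Sep 29, 1773: 365 days.
Sep 29, 1773 → Sep 29, 1774: 365 days.
Sep 29, 1774 → Sep 29, 1775: 365 days.
Sep 29, 1775 → Sep 29, 1776: 366 days (Feb 29, 1776 is in that span).
Sep 29, 1776 → Sep 29, 1777: 365 days.
Sep 29, 1777 → Sep 29, 1778: 365 days.
Sep 29, 1778 → Sep 29, 1779: 365 days.
Sep 29, 1779 → Sep 29, 1780: 366 days (Feb 29, 1780 is in that span).
Sep 29, 1780 → Sep 29, 1781: 365 days.
Sep 29, 1781 → Sep 29, 1782: 365 days.
Sep 29, 1782 → Sep 29, 1783: 365 days.
Sep 29, 1783 → Sep 29, 1784: 366 days (Feb 29, 1784 is in that span).
Sep 29, 1784 → Sep 29, 1785: 365 days.
Sep 29, 1785 → Sep 29, 1786: 365 days.
Sep 29, 1786 → Oct 29, 1786: 30 days (September has 30).
Oct 29, 1786 → Nov 29, 1786: 31 days (October has 31).
Nov 29, 1786 → Dec 29, 1786: 30 days (November has 30).
Dec 29, 1786 → Jan 29, 1787: 31 days (December has 31).
Jan 29, 1787 → Feb 28, 1787: 30 days (January has 31).
Feb 28, 1787 → Mar 28, 1787: 28 days (February has 28).
Mar 28, 1787 → Apr 27, 1787: 30 days.
Total: 6054 days.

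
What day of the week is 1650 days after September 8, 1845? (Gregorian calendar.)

Sep 8, 1845 is a Monday.
1650 mod 7 = 5, so 1650 days after a Monday is Monday + 5 = Saturday.

Saturday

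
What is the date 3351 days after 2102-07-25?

September 27, 2111

+365 (one year) → Jul 25, 2103 (2986 left).
+366 (one year; includes Feb 29, 2104) → Jul 25, 2104 (2620 left).
+365 (one year) → Jul 25, 2105 (2255 left).
+365 (one year) → Jul 25, 2106 (1890 left).
+365 (one year) → Jul 25, 2107 (1525 left).
+366 (one year; includes Feb 29, 2108) → Jul 25, 2108 (1159 left).
+365 (one year) → Jul 25, 2109 (794 left).
+365 (one year) → Jul 25, 2110 (429 left).
+365 (one year) → Jul 25, 2111 (64 left).
Jul has 31 days: +7 → Aug 1, 2111 (57 left).
Aug has 31 days: +31 → Sep 1, 2111 (26 left).
+26 → Sep 27, 2111.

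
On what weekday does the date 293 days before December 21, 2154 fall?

First find the weekday of Dec 21, 2154. Doomsday rule: the anchor day for the 2100s is Sunday. For year 54: 54÷12 = 4 r 6, and 6÷4 = 1, so 4+6+1 = 11.
Sunday + 11 ≡ Thursday — that's 2154's doomsday.
In December the doomsday date is Dec 12.
Dec 21 is 9 days after Dec 12; 9 mod 7 = 2, so Thursday + 2 = Saturday.
293 mod 7 = 6, so 293 days before a Saturday is Saturday − 6 = Sunday.

Sunday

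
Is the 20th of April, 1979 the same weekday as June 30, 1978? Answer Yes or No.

From Jun 30, 1978 to Apr 20, 1979 is 294 days.
294 mod 7 = 0, so they are the same weekday.
(Jun 30, 1978 is a Friday; Apr 20, 1979 is a Friday.)

Yes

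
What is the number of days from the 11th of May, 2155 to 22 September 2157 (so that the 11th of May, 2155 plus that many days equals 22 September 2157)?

865

May 11, 2155 → May 11, 2156: 366 days (Feb 29, 2156 is in that span).
May 11, 2156 → May 11, 2157: 365 days.
May 11, 2157 → Jun 11, 2157: 31 days (May has 31).
Jun 11, 2157 → Jul 11, 2157: 30 days (June has 30).
Jul 11, 2157 → Aug 11, 2157: 31 days (July has 31).
Aug 11, 2157 → Sep 11, 2157: 31 days (August has 31).
Sep 11, 2157 → Sep 22, 2157: 11 days.
Total: 865 days.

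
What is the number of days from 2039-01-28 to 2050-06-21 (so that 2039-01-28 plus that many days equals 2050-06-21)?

4162

Jan 28, 2039 → Jan 28, 2040: 365 days.
Jan 28, 2040 → Jan 28, 2041: 366 days (Feb 29, 2040 is in that span).
Jan 28, 2041 → Jan 28, 2042: 365 days.
Jan 28, 2042 → Jan 28, 2043: 365 days.
Jan 28, 2043 → Jan 28, 2044: 365 days.
Jan 28, 2044 → Jan 28, 2045: 366 days (Feb 29, 2044 is in that span).
Jan 28, 2045 → Jan 28, 2046: 365 days.
Jan 28, 2046 → Jan 28, 2047: 365 days.
Jan 28, 2047 → Jan 28, 2048: 365 days.
Jan 28, 2048 → Jan 28, 2049: 366 days (Feb 29, 2048 is in that span).
Jan 28, 2049 → Jan 28, 2050: 365 days.
Jan 28, 2050 → Feb 28, 2050: 31 days (January has 31).
Feb 28, 2050 → Mar 28, 2050: 28 days (February has 28).
Mar 28, 2050 → Apr 28, 2050: 31 days (March has 31).
Apr 28, 2050 → May 28, 2050: 30 days (April has 30).
May 28, 2050 → Jun 21, 2050: 24 days.
Total: 4162 days.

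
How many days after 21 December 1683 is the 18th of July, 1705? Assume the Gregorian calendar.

7879

Dec 21, 1683 → Dec 21, 1684: 366 days (Feb 29, 1684 is in that span).
Dec 21, 1684 → Dec 21, 1685: 365 days.
Dec 21, 1685 → Dec 21, 1686: 365 days.
Dec 21, 1686 → Dec 21, 1687: 365 days.
Dec 21, 1687 → Dec 21, 1688: 366 days (Feb 29, 1688 is in that span).
Dec 21, 1688 → Dec 21, 1689: 365 days.
Dec 21, 1689 → Dec 21, 1690: 365 days.
Dec 21, 1690 → Dec 21, 1691: 365 days.
Dec 21, 1691 → Dec 21, 1692: 366 days (Feb 29, 1692 is in that span).
Dec 21, 1692 → Dec 21, 1693: 365 days.
Dec 21, 1693 → Dec 21, 1694: 365 days.
Dec 21, 1694 → Dec 21, 1695: 365 days.
Dec 21, 1695 → Dec 21, 1696: 366 days (Feb 29, 1696 is in that span).
Dec 21, 1696 → Dec 21, 1697: 365 days.
Dec 21, 1697 → Dec 21, 1698: 365 days.
Dec 21, 1698 → Dec 21, 1699: 365 days.
Dec 21, 1699 → Dec 21, 1700: 365 days.
Dec 21, 1700 → Dec 21, 1701: 365 days.
Dec 21, 1701 → Dec 21, 1702: 365 days.
Dec 21, 1702 → Dec 21, 1703: 365 days.
Dec 21, 1703 → Dec 21, 1704: 366 days (Feb 29, 1704 is in that span).
Dec 21, 1704 → Jan 21, 1705: 31 days (December has 31).
Jan 21, 1705 → Feb 21, 1705: 31 days (January has 31).
Feb 21, 1705 → Mar 21, 1705: 28 days (February has 28).
Mar 21, 1705 → Apr 21, 1705: 31 days (March has 31).
Apr 21, 1705 → May 21, 1705: 30 days (April has 30).
May 21, 1705 → Jun 21, 1705: 31 days (May has 31).
Jun 21, 1705 → Jul 18, 1705: 27 days.
Total: 7879 days.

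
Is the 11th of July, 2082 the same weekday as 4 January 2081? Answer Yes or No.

From Jan 4, 2081 to Jul 11, 2082 is 553 days.
553 mod 7 = 0, so they are the same weekday.
(Jan 4, 2081 is a Saturday; Jul 11, 2082 is a Saturday.)

Yes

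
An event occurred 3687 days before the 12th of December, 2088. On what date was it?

−366 (one year; includes Feb 29, 2088) → Dec 12, 2087 (3321 left).
−365 (one year) → Dec 12, 2086 (2956 left).
−365 (one year) → Dec 12, 2085 (2591 left).
−365 (one year) → Dec 12, 2084 (2226 left).
−366 (one year; includes Feb 29, 2084) → Dec 12, 2083 (1860 left).
−365 (one year) → Dec 12, 2082 (1495 left).
−365 (one year) → Dec 12, 2081 (1130 left).
−365 (one year) → Dec 12, 2080 (765 left).
−366 (one year; includes Feb 29, 2080) → Dec 12, 2079 (399 left).
−12 → Nov 30, 2079 (end of Nov, 30 days; 387 left).
−30 → Oct 31, 2079 (end of Oct, 31 days; 357 left).
−31 → Sep 30, 2079 (end of Sep, 30 days; 326 left).
−30 → Aug 31, 2079 (end of Aug, 31 days; 296 left).
−31 → Jul 31, 2079 (end of Jul, 31 days; 265 left).
−31 → Jun 30, 2079 (end of Jun, 30 days; 234 left).
−30 → May 31, 2079 (end of May, 31 days; 204 left).
−31 → Apr 30, 2079 (end of Apr, 30 days; 173 left).
−30 → Mar 31, 2079 (end of Mar, 31 days; 143 left).
−31 → Feb 28, 2079 (end of Feb, 28 days; 112 left).
−28 → Jan 31, 2079 (end of Jan, 31 days; 84 left).
−31 → Dec 31, 2078 (end of Dec, 31 days; 53 left).
−31 → Nov 30, 2078 (end of Nov, 30 days; 22 left).
−22 → Nov 8, 2078.

November 8, 2078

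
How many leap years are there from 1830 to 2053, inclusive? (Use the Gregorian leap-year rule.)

55

Multiples of 4 in [1830,2053]: 56.
Of those, multiples of 100: 2 (not leap unless ÷400).
Multiples of 400: 1.
Leap years = 56 − 2 + 1 = 55.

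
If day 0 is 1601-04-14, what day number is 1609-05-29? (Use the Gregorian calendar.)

2967

Apr 14, 1601 → Apr 14, 1602: 365 days.
Apr 14, 1602 → Apr 14, 1603: 365 days.
Apr 14, 1603 → Apr 14, 1604: 366 days (Feb 29, 1604 is in that span).
Apr 14, 1604 → Apr 14, 1605: 365 days.
Apr 14, 1605 → Apr 14, 1606: 365 days.
Apr 14, 1606 → Apr 14, 1607: 365 days.
Apr 14, 1607 → Apr 14, 1608: 366 days (Feb 29, 1608 is in that span).
Apr 14, 1608 → Apr 14, 1609: 365 days.
Apr 14, 1609 → May 14, 1609: 30 days (April has 30).
May 14, 1609 → May 29, 1609: 15 days.
Total: 2967 days.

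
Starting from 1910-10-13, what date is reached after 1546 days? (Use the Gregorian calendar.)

+365 (one year) → Oct 13, 1911 (1181 left).
+366 (one year; includes Feb 29, 1912) → Oct 13, 1912 (815 left).
+365 (one year) → Oct 13, 1913 (450 left).
+365 (one year) → Oct 13, 1914 (85 left).
Oct has 31 days: +19 → Nov 1, 1914 (66 left).
Nov has 30 days: +30 → Dec 1, 1914 (36 left).
Dec has 31 days: +31 → Jan 1, 1915 (5 left).
+5 → Jan 6, 1915.

January 6, 1915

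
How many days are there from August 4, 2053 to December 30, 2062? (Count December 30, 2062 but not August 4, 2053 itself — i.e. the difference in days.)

Aug 4, 2053 → Aug 4, 2054: 365 days.
Aug 4, 2054 → Aug 4, 2055: 365 days.
Aug 4, 2055 → Aug 4, 2056: 366 days (Feb 29, 2056 is in that span).
Aug 4, 2056 → Aug 4, 2057: 365 days.
Aug 4, 2057 → Aug 4, 2058: 365 days.
Aug 4, 2058 → Aug 4, 2059: 365 days.
Aug 4, 2059 → Aug 4, 2060: 366 days (Feb 29, 2060 is in that span).
Aug 4, 2060 → Aug 4, 2061: 365 days.
Aug 4, 2061 → Aug 4, 2062: 365 days.
Aug 4, 2062 → Sep 4, 2062: 31 days (August has 31).
Sep 4, 2062 → Oct 4, 2062: 30 days (September has 30).
Oct 4, 2062 → Nov 4, 2062: 31 days (October has 31).
Nov 4, 2062 → Dec 4, 2062: 30 days (November has 30).
Dec 4, 2062 → Dec 30, 2062: 26 days.
Total: 3435 days.

3435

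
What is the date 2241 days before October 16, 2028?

−366 (one year; includes Feb 29, 2028) → Oct 16, 2027 (1875 left).
−365 (one year) → Oct 16, 2026 (1510 left).
−365 (one year) → Oct 16, 2025 (1145 left).
−365 (one year) → Oct 16, 2024 (780 left).
−366 (one year; includes Feb 29, 2024) → Oct 16, 2023 (414 left).
−365 (one year) → Oct 16, 2022 (49 left).
−16 → Sep 30, 2022 (end of Sep, 30 days; 33 left).
−30 → Aug 31, 2022 (end of Aug, 31 days; 3 left).
−3 → Aug 28, 2022.

August 28, 2022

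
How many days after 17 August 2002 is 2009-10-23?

2624

Aug 17, 2002 → Aug 17, 2003: 365 days.
Aug 17, 2003 → Aug 17, 2004: 366 days (Feb 29, 2004 is in that span).
Aug 17, 2004 → Aug 17, 2005: 365 days.
Aug 17, 2005 → Aug 17, 2006: 365 days.
Aug 17, 2006 → Aug 17, 2007: 365 days.
Aug 17, 2007 → Aug 17, 2008: 366 days (Feb 29, 2008 is in that span).
Aug 17, 2008 → Aug 17, 2009: 365 days.
Aug 17, 2009 → Sep 17, 2009: 31 days (August has 31).
Sep 17, 2009 → Oct 17, 2009: 30 days (September has 30).
Oct 17, 2009 → Oct 23, 2009: 6 days.
Total: 2624 days.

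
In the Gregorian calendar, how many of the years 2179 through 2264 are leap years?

21

Multiples of 4 in [2179,2264]: 22.
Of those, multiples of 100: 1 (not leap unless ÷400).
Multiples of 400: 0.
Leap years = 22 − 1 + 0 = 21.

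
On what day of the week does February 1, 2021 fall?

Monday

January 1, 2021 is a Friday.
Jan 1, 2021 → Feb 1, 2021: 31 days.
Total: 31 days.
31 mod 7 = 3, so Friday + 3 = Monday.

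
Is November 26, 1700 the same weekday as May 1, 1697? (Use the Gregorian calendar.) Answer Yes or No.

No

From May 1, 1697 to Nov 26, 1700 is 1304 days.
1304 mod 7 = 2, so they are different weekdays.
(May 1, 1697 is a Wednesday; Nov 26, 1700 is a Friday.)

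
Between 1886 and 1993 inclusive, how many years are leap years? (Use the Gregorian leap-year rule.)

Multiples of 4 in [1886,1993]: 27.
Of those, multiples of 100: 1 (not leap unless ÷400).
Multiples of 400: 0.
Leap years = 27 − 1 + 0 = 26.

26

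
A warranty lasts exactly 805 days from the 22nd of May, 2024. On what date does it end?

August 5, 2026

+365 (one year) → May 22, 2025 (440 left).
+365 (one year) → May 22, 2026 (75 left).
May has 31 days: +10 → Jun 1, 2026 (65 left).
Jun has 30 days: +30 → Jul 1, 2026 (35 left).
Jul has 31 days: +31 → Aug 1, 2026 (4 left).
+4 → Aug 5, 2026.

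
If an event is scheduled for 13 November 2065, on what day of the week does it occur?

Friday

January 1, 2065 is a Thursday.
Jan 1, 2065 → Feb 1, 2065: 31 days (January has 31).
Feb 1, 2065 → Mar 1, 2065: 28 days (February has 28).
Mar 1, 2065 → Apr 1, 2065: 31 days (March has 31).
Apr 1, 2065 → May 1, 2065: 30 days (April has 30).
May 1, 2065 → Jun 1, 2065: 31 days (May has 31).
Jun 1, 2065 → Jul 1, 2065: 30 days (June has 30).
Jul 1, 2065 → Aug 1, 2065: 31 days (July has 31).
Aug 1, 2065 → Sep 1, 2065: 31 days (August has 31).
Sep 1, 2065 → Oct 1, 2065: 30 days (September has 30).
Oct 1, 2065 → Nov 1, 2065: 31 days (October has 31).
Nov 1, 2065 → Nov 13, 2065: 12 days.
Total: 316 days.
316 mod 7 = 1, so Thursday + 1 = Friday.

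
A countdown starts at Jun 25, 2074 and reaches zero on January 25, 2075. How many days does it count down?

Jun 25, 2074 → Jul 25, 2074: 30 days (June has 30).
Jul 25, 2074 → Aug 25, 2074: 31 days (July has 31).
Aug 25, 2074 → Sep 25, 2074: 31 days (August has 31).
Sep 25, 2074 → Oct 25, 2074: 30 days (September has 30).
Oct 25, 2074 → Nov 25, 2074: 31 days (October has 31).
Nov 25, 2074 → Dec 25, 2074: 30 days (November has 30).
Dec 25, 2074 → Jan 25, 2075: 31 days.
Total: 214 days.

214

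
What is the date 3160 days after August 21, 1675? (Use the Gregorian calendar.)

+366 (one year; includes Feb 29, 1676) → Aug 21, 1676 (2794 left).
+365 (one year) → Aug 21, 1677 (2429 left).
+365 (one year) → Aug 21, 1678 (2064 left).
+365 (one year) → Aug 21, 1679 (1699 left).
+366 (one year; includes Feb 29, 1680) → Aug 21, 1680 (1333 left).
+365 (one year) → Aug 21, 1681 (968 left).
+365 (one year) → Aug 21, 1682 (603 left).
+365 (one year) → Aug 21, 1683 (238 left).
Aug has 31 days: +11 → Sep 1, 1683 (227 left).
Sep has 30 days: +30 → Oct 1, 1683 (197 left).
Oct has 31 days: +31 → Nov 1, 1683 (166 left).
Nov has 30 days: +30 → Dec 1, 1683 (136 left).
Dec has 31 days: +31 → Jan 1, 1684 (105 left).
Jan has 31 days: +31 → Feb 1, 1684 (74 left).
Feb has 29 days: +29 → Mar 1, 1684 (45 left).
Mar has 31 days: +31 → Apr 1, 1684 (14 left).
+14 → Apr 15, 1684.

April 15, 1684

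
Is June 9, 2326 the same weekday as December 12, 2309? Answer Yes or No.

From Dec 12, 2309 to Jun 9, 2326 is 6023 days.
6023 mod 7 = 3, so they are different weekdays.
(Dec 12, 2309 is a Sunday; Jun 9, 2326 is a Wednesday.)

No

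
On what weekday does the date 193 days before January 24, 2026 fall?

Tuesday

First find the weekday of Jan 24, 2026. Doomsday rule: the anchor day for the 2000s is Tuesday. For year 26: 26÷12 = 2 r 2, and 2÷4 = 0, so 2+2+0 = 4.
Tuesday + 4 ≡ Saturday — that's 2026's doomsday.
In January the doomsday date is Jan 3 (2026 is not a leap year).
Jan 24 is 21 days after Jan 3; 21 mod 7 = 0, so Saturday + 0 = Saturday.
193 mod 7 = 4, so 193 days before a Saturday is Saturday − 4 = Tuesday.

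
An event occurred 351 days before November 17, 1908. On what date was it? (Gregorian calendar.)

December 2, 1907

−17 → Oct 31, 1908 (end of Oct, 31 days; 334 left).
−31 → Sep 30, 1908 (end of Sep, 30 days; 303 left).
−30 → Aug 31, 1908 (end of Aug, 31 days; 273 left).
−31 → Jul 31, 1908 (end of Jul, 31 days; 242 left).
−31 → Jun 30, 1908 (end of Jun, 30 days; 211 left).
−30 → May 31, 1908 (end of May, 31 days; 181 left).
−31 → Apr 30, 1908 (end of Apr, 30 days; 150 left).
−30 → Mar 31, 1908 (end of Mar, 31 days; 120 left).
−31 → Feb 29, 1908 (end of Feb, 29 days; 89 left).
−29 → Jan 31, 1908 (end of Jan, 31 days; 60 left).
−31 → Dec 31, 1907 (end of Dec, 31 days; 29 left).
−29 → Dec 2, 1907.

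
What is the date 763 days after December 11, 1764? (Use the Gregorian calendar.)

+365 (one year) → Dec 11, 1765 (398 left).
Dec has 31 days: +21 → Jan 1, 1766 (377 left).
Jan has 31 days: +31 → Feb 1, 1766 (346 left).
Feb has 28 days: +28 → Mar 1, 1766 (318 left).
Mar has 31 days: +31 → Apr 1, 1766 (287 left).
Apr has 30 days: +30 → May 1, 1766 (257 left).
May has 31 days: +31 → Jun 1, 1766 (226 left).
Jun has 30 days: +30 → Jul 1, 1766 (196 left).
Jul has 31 days: +31 → Aug 1, 1766 (165 left).
Aug has 31 days: +31 → Sep 1, 1766 (134 left).
Sep has 30 days: +30 → Oct 1, 1766 (104 left).
Oct has 31 days: +31 → Nov 1, 1766 (73 left).
Nov has 30 days: +30 → Dec 1, 1766 (43 left).
Dec has 31 days: +31 → Jan 1, 1767 (12 left).
+12 → Jan 13, 1767.

January 13, 1767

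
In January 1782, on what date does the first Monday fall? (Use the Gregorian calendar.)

January 7, 1782

January 1, 1782 is a Tuesday.
The first Monday is therefore January 7 (6 days later).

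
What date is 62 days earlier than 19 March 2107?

January 16, 2107

−19 → Feb 28, 2107 (end of Feb, 28 days; 43 left).
−28 → Jan 31, 2107 (end of Jan, 31 days; 15 left).
−15 → Jan 16, 2107.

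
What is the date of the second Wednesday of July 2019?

July 1, 2019 is a Monday.
The first Wednesday is therefore July 3 (2 days later).
The second Wednesday is 3 + 1×7 = July 10.

July 10, 2019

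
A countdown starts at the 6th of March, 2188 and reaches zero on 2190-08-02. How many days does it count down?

879

Mar 6, 2188 → Mar 6, 2189: 365 days.
Mar 6, 2189 → Mar 6, 2190: 365 days.
Mar 6, 2190 → Apr 6, 2190: 31 days (March has 31).
Apr 6, 2190 → May 6, 2190: 30 days (April has 30).
May 6, 2190 → Jun 6, 2190: 31 days (May has 31).
Jun 6, 2190 → Jul 6, 2190: 30 days (June has 30).
Jul 6, 2190 → Aug 2, 2190: 27 days.
Total: 879 days.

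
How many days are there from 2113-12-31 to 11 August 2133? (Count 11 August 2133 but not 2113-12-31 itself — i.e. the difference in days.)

7163

Dec 31, 2113 → Dec 31, 2114: 365 days.
Dec 31, 2114 → Dec 31, 2115: 365 days.
Dec 31, 2115 → Dec 31, 2116: 366 days (Feb 29, 2116 is in that span).
Dec 31, 2116 → Dec 31, 2117: 365 days.
Dec 31, 2117 → Dec 31, 2118: 365 days.
Dec 31, 2118 → Dec 31, 2119: 365 days.
Dec 31, 2119 → Dec 31, 2120: 366 days (Feb 29, 2120 is in that span).
Dec 31, 2120 → Dec 31, 2121: 365 days.
Dec 31, 2121 → Dec 31, 2122: 365 days.
Dec 31, 2122 → Dec 31, 2123: 365 days.
Dec 31, 2123 → Dec 31, 2124: 366 days (Feb 29, 2124 is in that span).
Dec 31, 2124 → Dec 31, 2125: 365 days.
Dec 31, 2125 → Dec 31, 2126: 365 days.
Dec 31, 2126 → Dec 31, 2127: 365 days.
Dec 31, 2127 → Dec 31, 2128: 366 days (Feb 29, 2128 is in that span).
Dec 31, 2128 → Dec 31, 2129: 365 days.
Dec 31, 2129 → Dec 31, 2130: 365 days.
Dec 31, 2130 → Dec 31, 2131: 365 days.
Dec 31, 2131 → Dec 31, 2132: 366 days (Feb 29, 2132 is in that span).
Dec 31, 2132 → Jan 31, 2133: 31 days (December has 31).
Jan 31, 2133 → Feb 28, 2133: 28 days (January has 31).
Feb 28, 2133 → Mar 28, 2133: 28 days (February has 28).
Mar 28, 2133 → Apr 28, 2133: 31 days (March has 31).
Apr 28, 2133 → May 28, 2133: 30 days (April has 30).
May 28, 2133 → Jun 28, 2133: 31 days (May has 31).
Jun 28, 2133 → Jul 28, 2133: 30 days (June has 30).
Jul 28, 2133 → Aug 11, 2133: 14 days.
Total: 7163 days.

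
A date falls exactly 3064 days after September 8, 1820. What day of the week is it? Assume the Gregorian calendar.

Sep 8, 1820 is a Friday.
3064 mod 7 = 5, so 3064 days after a Friday is Friday + 5 = Wednesday.

Wednesday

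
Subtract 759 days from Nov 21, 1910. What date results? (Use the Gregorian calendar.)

−365 (one year) → Nov 21, 1909 (394 left).
−21 → Oct 31, 1909 (end of Oct, 31 days; 373 left).
−31 → Sep 30, 1909 (end of Sep, 30 days; 342 left).
−30 → Aug 31, 1909 (end of Aug, 31 days; 312 left).
−31 → Jul 31, 1909 (end of Jul, 31 days; 281 left).
−31 → Jun 30, 1909 (end of Jun, 30 days; 250 left).
−30 → May 31, 1909 (end of May, 31 days; 220 left).
−31 → Apr 30, 1909 (end of Apr, 30 days; 189 left).
−30 → Mar 31, 1909 (end of Mar, 31 days; 159 left).
−31 → Feb 28, 1909 (end of Feb, 28 days; 128 left).
−28 → Jan 31, 1909 (end of Jan, 31 days; 100 left).
−31 → Dec 31, 1908 (end of Dec, 31 days; 69 left).
−31 → Nov 30, 1908 (end of Nov, 30 days; 38 left).
−30 → Oct 31, 1908 (end of Oct, 31 days; 8 left).
−8 → Oct 23, 1908.

October 23, 1908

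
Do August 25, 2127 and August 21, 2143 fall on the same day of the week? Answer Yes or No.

No

From Aug 25, 2127 to Aug 21, 2143 is 5840 days.
5840 mod 7 = 2, so they are different weekdays.
(Aug 25, 2127 is a Monday; Aug 21, 2143 is a Wednesday.)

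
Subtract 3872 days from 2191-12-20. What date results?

May 14, 2181

−365 (one year) → Dec 20, 2190 (3507 left).
−365 (one year) → Dec 20, 2189 (3142 left).
−365 (one year) → Dec 20, 2188 (2777 left).
−366 (one year; includes Feb 29, 2188) → Dec 20, 2187 (2411 left).
−365 (one year) → Dec 20, 2186 (2046 left).
−365 (one year) → Dec 20, 2185 (1681 left).
−365 (one year) → Dec 20, 2184 (1316 left).
−366 (one year; includes Feb 29, 2184) → Dec 20, 2183 (950 left).
−365 (one year) → Dec 20, 2182 (585 left).
−365 (one year) → Dec 20, 2181 (220 left).
−20 → Nov 30, 2181 (end of Nov, 30 days; 200 left).
−30 → Oct 31, 2181 (end of Oct, 31 days; 170 left).
−31 → Sep 30, 2181 (end of Sep, 30 days; 139 left).
−30 → Aug 31, 2181 (end of Aug, 31 days; 109 left).
−31 → Jul 31, 2181 (end of Jul, 31 days; 78 left).
−31 → Jun 30, 2181 (end of Jun, 30 days; 47 left).
−30 → May 31, 2181 (end of May, 31 days; 17 left).
−17 → May 14, 2181.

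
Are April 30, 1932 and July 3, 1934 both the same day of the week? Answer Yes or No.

From Apr 30, 1932 to Jul 3, 1934 is 794 days.
794 mod 7 = 3, so they are different weekdays.
(Apr 30, 1932 is a Saturday; Jul 3, 1934 is a Tuesday.)

No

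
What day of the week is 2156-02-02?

Monday

Doomsday rule: the anchor day for the 2100s is Sunday. For year 56: 56÷12 = 4 r 8, and 8÷4 = 2, so 4+8+2 = 14.
Sunday + 14 ≡ Sunday — that's 2156's doomsday.
In February the doomsday date is Feb 29 (2156 is a leap year (divisible by 4)).
Feb 2 is 27 days before Feb 29; 27 mod 7 = 6, so Sunday − 6 = Monday.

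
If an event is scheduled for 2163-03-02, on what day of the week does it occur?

Doomsday rule: the anchor day for the 2100s is Sunday. For year 63: 63÷12 = 5 r 3, and 3÷4 = 0, so 5+3+0 = 8.
Sunday + 8 ≡ Monday — that's 2163's doomsday.
In March the doomsday date is Mar 14.
Mar 2 is 12 days before Mar 14; 12 mod 7 = 5, so Monday − 5 = Wednesday.

Wednesday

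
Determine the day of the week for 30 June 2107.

Thursday

Doomsday rule: the anchor day for the 2100s is Sunday. For year 07: 7÷12 = 0 r 7, and 7÷4 = 1, so 0+7+1 = 8.
Sunday + 8 ≡ Monday — that's 2107's doomsday.
In June the doomsday date is Jun 6.
Jun 30 is 24 days after Jun 6; 24 mod 7 = 3, so Monday + 3 = Thursday.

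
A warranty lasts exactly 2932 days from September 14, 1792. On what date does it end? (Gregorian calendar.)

September 25, 1800

+365 (one year) → Sep 14, 1793 (2567 left).
+365 (one year) → Sep 14, 1794 (2202 left).
+365 (one year) → Sep 14, 1795 (1837 left).
+366 (one year; includes Feb 29, 1796) → Sep 14, 1796 (1471 left).
+365 (one year) → Sep 14, 1797 (1106 left).
+365 (one year) → Sep 14, 1798 (741 left).
+365 (one year) → Sep 14, 1799 (376 left).
Sep has 30 days: +17 → Oct 1, 1799 (359 left).
Oct has 31 days: +31 → Nov 1, 1799 (328 left).
Nov has 30 days: +30 → Dec 1, 1799 (298 left).
Dec has 31 days: +31 → Jan 1, 1800 (267 left).
Jan has 31 days: +31 → Feb 1, 1800 (236 left).
Feb has 28 days: +28 → Mar 1, 1800 (208 left).
Mar has 31 days: +31 → Apr 1, 1800 (177 left).
Apr has 30 days: +30 → May 1, 1800 (147 left).
May has 31 days: +31 → Jun 1, 1800 (116 left).
Jun has 30 days: +30 → Jul 1, 1800 (86 left).
Jul has 31 days: +31 → Aug 1, 1800 (55 left).
Aug has 31 days: +31 → Sep 1, 1800 (24 left).
+24 → Sep 25, 1800.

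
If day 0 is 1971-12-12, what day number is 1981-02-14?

Dec 12, 1971 → Dec 12, 1972: 366 days (Feb 29, 1972 is in that span).
Dec 12, 1972 → Dec 12, 1973: 365 days.
Dec 12, 1973 → Dec 12, 1974: 365 days.
Dec 12, 1974 → Dec 12, 1975: 365 days.
Dec 12, 1975 → Dec 12, 1976: 366 days (Feb 29, 1976 is in that span).
Dec 12, 1976 → Dec 12, 1977: 365 days.
Dec 12, 1977 → Dec 12, 1978: 365 days.
Dec 12, 1978 → Dec 12, 1979: 365 days.
Dec 12, 1979 → Dec 12, 1980: 366 days (Feb 29, 1980 is in that span).
Dec 12, 1980 → Jan 12, 1981: 31 days (December has 31).
Jan 12, 1981 → Feb 12, 1981: 31 days (January has 31).
Feb 12, 1981 → Feb 14, 1981: 2 days.
Total: 3352 days.

3352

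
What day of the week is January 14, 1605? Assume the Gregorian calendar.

Doomsday rule: the anchor day for the 1600s is Tuesday. For year 05: 5÷12 = 0 r 5, and 5÷4 = 1, so 0+5+1 = 6.
Tuesday + 6 ≡ Monday — that's 1605's doomsday.
In January the doomsday date is Jan 3 (1605 is not a leap year).
Jan 14 is 11 days after Jan 3; 11 mod 7 = 4, so Monday + 4 = Friday.

Friday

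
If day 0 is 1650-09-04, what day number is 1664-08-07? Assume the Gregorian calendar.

5086

Sep 4, 1650 → Sep 4, 1651: 365 days.
Sep 4, 1651 → Sep 4, 1652: 366 days (Feb 29, 1652 is in that span).
Sep 4, 1652 → Sep 4, 1653: 365 days.
Sep 4, 1653 → Sep 4, 1654: 365 days.
Sep 4, 1654 → Sep 4, 1655: 365 days.
Sep 4, 1655 → Sep 4, 1656: 366 days (Feb 29, 1656 is in that span).
Sep 4, 1656 → Sep 4, 1657: 365 days.
Sep 4, 1657 → Sep 4, 1658: 365 days.
Sep 4, 1658 → Sep 4, 1659: 365 days.
Sep 4, 1659 → Sep 4, 1660: 366 days (Feb 29, 1660 is in that span).
Sep 4, 1660 → Sep 4, 1661: 365 days.
Sep 4, 1661 → Sep 4, 1662: 365 days.
Sep 4, 1662 → Sep 4, 1663: 365 days.
Sep 4, 1663 → Oct 4, 1663: 30 days (September has 30).
Oct 4, 1663 → Nov 4, 1663: 31 days (October has 31).
Nov 4, 1663 → Dec 4, 1663: 30 days (November has 30).
Dec 4, 1663 → Jan 4, 1664: 31 days (December has 31).
Jan 4, 1664 → Feb 4, 1664: 31 days (January has 31).
Feb 4, 1664 → Mar 4, 1664: 29 days (February has 29).
Mar 4, 1664 → Apr 4, 1664: 31 days (March has 31).
Apr 4, 1664 → May 4, 1664: 30 days (April has 30).
May 4, 1664 → Jun 4, 1664: 31 days (May has 31).
Jun 4, 1664 → Jul 4, 1664: 30 days (June has 30).
Jul 4, 1664 → Aug 4, 1664: 31 days (July has 31).
Aug 4, 1664 → Aug 7, 1664: 3 days.
Total: 5086 days.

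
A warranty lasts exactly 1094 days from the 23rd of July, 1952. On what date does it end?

July 22, 1955

+365 (one year) → Jul 23, 1953 (729 left).
+365 (one year) → Jul 23, 1954 (364 left).
Jul has 31 days: +9 → Aug 1, 1954 (355 left).
Aug has 31 days: +31 → Sep 1, 1954 (324 left).
Sep has 30 days: +30 → Oct 1, 1954 (294 left).
Oct has 31 days: +31 → Nov 1, 1954 (263 left).
Nov has 30 days: +30 → Dec 1, 1954 (233 left).
Dec has 31 days: +31 → Jan 1, 1955 (202 left).
Jan has 31 days: +31 → Feb 1, 1955 (171 left).
Feb has 28 days: +28 → Mar 1, 1955 (143 left).
Mar has 31 days: +31 → Apr 1, 1955 (112 left).
Apr has 30 days: +30 → May 1, 1955 (82 left).
May has 31 days: +31 → Jun 1, 1955 (51 left).
Jun has 30 days: +30 → Jul 1, 1955 (21 left).
+21 → Jul 22, 1955.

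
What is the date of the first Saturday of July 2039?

July 2, 2039

July 1, 2039 is a Friday.
The first Saturday is therefore July 2 (1 days later).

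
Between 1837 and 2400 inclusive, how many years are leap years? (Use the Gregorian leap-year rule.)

137

Multiples of 4 in [1837,2400]: 141.
Of those, multiples of 100: 6 (not leap unless ÷400).
Multiples of 400: 2.
Leap years = 141 − 6 + 2 = 137.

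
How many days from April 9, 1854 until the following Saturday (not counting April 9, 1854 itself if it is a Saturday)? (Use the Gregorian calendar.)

Apr 9, 1854 is a Sunday.
From Sunday to the next Saturday is 6 days.

6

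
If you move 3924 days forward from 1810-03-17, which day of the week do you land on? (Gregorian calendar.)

Wednesday

First find the weekday of Mar 17, 1810. Doomsday rule: the anchor day for the 1800s is Friday. For year 10: 10÷12 = 0 r 10, and 10÷4 = 2, so 0+10+2 = 12.
Friday + 12 ≡ Wednesday — that's 1810's doomsday.
In March the doomsday date is Mar 14.
Mar 17 is 3 days after Mar 14; 3 mod 7 = 3, so Wednesday + 3 = Saturday.
3924 mod 7 = 4, so 3924 days after a Saturday is Saturday + 4 = Wednesday.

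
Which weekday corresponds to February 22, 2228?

Doomsday rule: the anchor day for the 2200s is Friday. For year 28: 28÷12 = 2 r 4, and 4÷4 = 1, so 2+4+1 = 7.
Friday + 7 ≡ Friday — that's 2228's doomsday.
In February the doomsday date is Feb 29 (2228 is a leap year (divisible by 4)).
Feb 22 is 7 days before Feb 29; 7 mod 7 = 0, so Friday − 0 = Friday.

Friday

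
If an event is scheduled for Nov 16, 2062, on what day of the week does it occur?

January 1, 2062 is a Sunday.
Jan 1, 2062 → Feb 1, 2062: 31 days (January has 31).
Feb 1, 2062 → Mar 1, 2062: 28 days (February has 28).
Mar 1, 2062 → Apr 1, 2062: 31 days (March has 31).
Apr 1, 2062 → May 1, 2062: 30 days (April has 30).
May 1, 2062 → Jun 1, 2062: 31 days (May has 31).
Jun 1, 2062 → Jul 1, 2062: 30 days (June has 30).
Jul 1, 2062 → Aug 1, 2062: 31 days (July has 31).
Aug 1, 2062 → Sep 1, 2062: 31 days (August has 31).
Sep 1, 2062 → Oct 1, 2062: 30 days (September has 30).
Oct 1, 2062 → Nov 1, 2062: 31 days (October has 31).
Nov 1, 2062 → Nov 16, 2062: 15 days.
Total: 319 days.
319 mod 7 = 4, so Sunday + 4 = Thursday.

Thursday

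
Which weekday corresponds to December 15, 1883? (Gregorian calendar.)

January 1, 1883 is a Monday.
Jan 1, 1883 → Feb 1, 1883: 31 days (January has 31).
Feb 1, 1883 → Mar 1, 1883: 28 days (February has 28).
Mar 1, 1883 → Apr 1, 1883: 31 days (March has 31).
Apr 1, 1883 → May 1, 1883: 30 days (April has 30).
May 1, 1883 → Jun 1, 1883: 31 days (May has 31).
Jun 1, 1883 → Jul 1, 1883: 30 days (June has 30).
Jul 1, 1883 → Aug 1, 1883: 31 days (July has 31).
Aug 1, 1883 → Sep 1, 1883: 31 days (August has 31).
Sep 1, 1883 → Oct 1, 1883: 30 days (September has 30).
Oct 1, 1883 → Nov 1, 1883: 31 days (October has 31).
Nov 1, 1883 → Dec 1, 1883: 30 days (November has 30).
Dec 1, 1883 → Dec 15, 1883: 14 days.
Total: 348 days.
348 mod 7 = 5, so Monday + 5 = Saturday.

Saturday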